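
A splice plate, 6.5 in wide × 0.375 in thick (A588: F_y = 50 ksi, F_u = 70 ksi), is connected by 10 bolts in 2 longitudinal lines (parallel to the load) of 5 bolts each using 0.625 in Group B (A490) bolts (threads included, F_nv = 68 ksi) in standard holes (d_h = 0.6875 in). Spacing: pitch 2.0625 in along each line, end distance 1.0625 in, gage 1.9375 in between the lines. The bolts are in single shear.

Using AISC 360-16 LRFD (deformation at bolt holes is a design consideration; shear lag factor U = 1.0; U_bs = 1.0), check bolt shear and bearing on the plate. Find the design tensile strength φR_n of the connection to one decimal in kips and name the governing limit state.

156.5 kips (bolt shear governs)

Bolt shear: A_b = π(0.625)²/4 = 0.3068 in². φR_n = 0.75 × 68 × 0.3068 × 10 × 1 = 156.5 kips.
Bearing (0.375 in plate, F_u = 70 ksi): end bolts L_c = 1.0625 − 0.6875/2 = 0.71875, R_n = min(1.2×0.71875×0.375×70, 2.4×0.625×0.375×70) = 22.641 kips/bolt; interior L_c = 2.0625 − 0.6875 = 1.375, R_n = 39.375 kips/bolt. φR_n = 0.75 × (2×22.641 + 8×39.375) = 270.2 kips.
Governing: min(156.5, 270.2) = 156.5 kips → bolt shear.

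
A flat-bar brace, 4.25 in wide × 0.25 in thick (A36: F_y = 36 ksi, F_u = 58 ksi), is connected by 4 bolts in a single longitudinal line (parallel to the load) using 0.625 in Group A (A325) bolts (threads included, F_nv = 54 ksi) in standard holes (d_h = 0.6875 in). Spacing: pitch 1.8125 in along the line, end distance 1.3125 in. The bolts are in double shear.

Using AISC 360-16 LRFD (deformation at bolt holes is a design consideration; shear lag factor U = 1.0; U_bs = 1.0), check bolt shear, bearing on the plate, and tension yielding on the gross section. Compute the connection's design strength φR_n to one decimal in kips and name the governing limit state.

Bolt shear: A_b = π(0.625)²/4 = 0.3068 in². φR_n = 0.75 × 54 × 0.3068 × 4 × 2 = 99.4 kips.
Bearing (0.25 in plate, F_u = 58 ksi): end bolts L_c = 1.3125 − 0.6875/2 = 0.96875, R_n = min(1.2×0.96875×0.25×58, 2.4×0.625×0.25×58) = 16.856 kips/bolt; interior L_c = 1.8125 − 0.6875 = 1.125, R_n = 19.575 kips/bolt. φR_n = 0.75 × (1×16.856 + 3×19.575) = 56.7 kips.
Tension yield (gross): A_g = 4.25×0.25 = 1.0625 in². φR_n = 0.90 × 36 × 1.0625 = 34.4 kips.
Governing: min(99.4, 56.7, 34.4) = 34.4 kips → gross-section yield.

34.4 kips (gross-section yield governs)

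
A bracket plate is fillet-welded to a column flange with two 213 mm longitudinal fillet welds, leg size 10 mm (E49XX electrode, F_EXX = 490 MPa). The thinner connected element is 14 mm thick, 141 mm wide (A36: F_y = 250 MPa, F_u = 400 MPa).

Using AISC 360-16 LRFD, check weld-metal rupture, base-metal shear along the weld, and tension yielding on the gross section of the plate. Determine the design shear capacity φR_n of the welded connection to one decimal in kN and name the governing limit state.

444.2 kN (gross-section yield governs)

Weld metal: throat = 0.707×10 = 7.07 mm, L = 2×213 = 426 mm. φR_n = 0.75 × 0.6 × 490 × 7.07 × 426 = 664.1 kN.
Base metal shear (14 mm plate): yield φR_n = 1.0×0.6×250×14×426 = 894.6 kN; rupture φR_n = 0.75×0.6×400×14×426 = 1073.5 kN; take 894.6 kN (yield).
Tension yield (gross): A_g = 141×14 = 1974 mm². φR_n = 0.90 × 250 × 1974 = 444.2 kN.
Governing: min(664.1, 894.6, 444.2) = 444.2 kN → gross-section yield.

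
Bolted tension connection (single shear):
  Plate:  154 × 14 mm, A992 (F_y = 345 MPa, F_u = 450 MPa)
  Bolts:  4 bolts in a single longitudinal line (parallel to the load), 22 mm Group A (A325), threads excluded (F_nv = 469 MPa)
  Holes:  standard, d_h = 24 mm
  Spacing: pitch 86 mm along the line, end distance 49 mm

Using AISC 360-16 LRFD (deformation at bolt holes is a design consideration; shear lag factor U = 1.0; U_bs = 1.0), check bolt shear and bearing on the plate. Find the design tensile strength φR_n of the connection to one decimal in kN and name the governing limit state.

534.8 kN (bolt shear governs)

Bolt shear: A_b = π(22)²/4 = 380.13 mm². φR_n = 0.75 × 469 × 380.13 × 4 × 1 = 534.8 kN.
Bearing (14 mm plate, F_u = 450 MPa): end bolts L_c = 49 − 24/2 = 37, R_n = min(1.2×37×14×450, 2.4×22×14×450) = 279.72 kN/bolt; interior L_c = 86 − 24 = 62, R_n = 332.64 kN/bolt. φR_n = 0.75 × (1×279.72 + 3×332.64) = 958.2 kN.
Governing: min(534.8, 958.2) = 534.8 kN → bolt shear.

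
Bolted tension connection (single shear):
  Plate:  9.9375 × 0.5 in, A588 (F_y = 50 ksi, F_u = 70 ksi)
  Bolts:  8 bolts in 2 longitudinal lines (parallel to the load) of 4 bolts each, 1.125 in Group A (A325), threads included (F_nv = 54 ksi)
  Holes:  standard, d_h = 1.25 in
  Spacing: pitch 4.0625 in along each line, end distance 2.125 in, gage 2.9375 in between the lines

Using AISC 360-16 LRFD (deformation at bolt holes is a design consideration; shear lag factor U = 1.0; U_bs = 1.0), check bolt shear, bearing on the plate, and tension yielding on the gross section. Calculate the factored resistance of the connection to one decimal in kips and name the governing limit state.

223.6 kips (gross-section yield governs)

Bolt shear: A_b = π(1.125)²/4 = 0.99402 in². φR_n = 0.75 × 54 × 0.99402 × 8 × 1 = 322.1 kips.
Bearing (0.5 in plate, F_u = 70 ksi): end bolts L_c = 2.125 − 1.25/2 = 1.5, R_n = min(1.2×1.5×0.5×70, 2.4×1.125×0.5×70) = 63 kips/bolt; interior L_c = 4.0625 − 1.25 = 2.8125, R_n = 94.5 kips/bolt. φR_n = 0.75 × (2×63 + 6×94.5) = 519.8 kips.
Tension yield (gross): A_g = 9.9375×0.5 = 4.9688 in². φR_n = 0.90 × 50 × 4.9688 = 223.6 kips.
Governing: min(322.1, 519.8, 223.6) = 223.6 kips → gross-section yield.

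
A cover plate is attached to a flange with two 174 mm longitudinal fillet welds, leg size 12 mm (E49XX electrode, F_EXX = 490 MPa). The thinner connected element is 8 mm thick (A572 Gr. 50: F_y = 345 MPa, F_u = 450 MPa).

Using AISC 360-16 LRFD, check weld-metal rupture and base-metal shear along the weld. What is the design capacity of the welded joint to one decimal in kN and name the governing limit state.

Weld metal: throat = 0.707×12 = 8.484 mm, L = 2×174 = 348 mm. φR_n = 0.75 × 0.6 × 490 × 8.484 × 348 = 651.0 kN.
Base metal shear (8 mm plate): yield φR_n = 1.0×0.6×345×8×348 = 576.3 kN; rupture φR_n = 0.75×0.6×450×8×348 = 563.8 kN; take 563.8 kN (rupture).
Governing: min(651.0, 563.8) = 563.8 kN → base-metal shear.

563.8 kN (base-metal shear governs)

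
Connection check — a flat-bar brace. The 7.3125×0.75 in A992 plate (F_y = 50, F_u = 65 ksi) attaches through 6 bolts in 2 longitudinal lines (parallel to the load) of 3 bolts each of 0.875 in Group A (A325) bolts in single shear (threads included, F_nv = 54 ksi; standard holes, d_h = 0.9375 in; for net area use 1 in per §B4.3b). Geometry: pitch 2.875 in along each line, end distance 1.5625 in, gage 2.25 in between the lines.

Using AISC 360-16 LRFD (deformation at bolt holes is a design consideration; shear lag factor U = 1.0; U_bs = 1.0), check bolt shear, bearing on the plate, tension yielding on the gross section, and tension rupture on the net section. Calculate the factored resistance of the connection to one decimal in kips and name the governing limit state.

146.1 kips (bolt shear governs)

Bolt shear: A_b = π(0.875)²/4 = 0.60132 in². φR_n = 0.75 × 54 × 0.60132 × 6 × 1 = 146.1 kips.
Bearing (0.75 in plate, F_u = 65 ksi): end bolts L_c = 1.5625 − 0.9375/2 = 1.09375, R_n = min(1.2×1.09375×0.75×65, 2.4×0.875×0.75×65) = 63.984 kips/bolt; interior L_c = 2.875 − 0.9375 = 1.9375, R_n = 102.38 kips/bolt. φR_n = 0.75 × (2×63.984 + 4×102.38) = 403.1 kips.
Tension yield (gross): A_g = 7.3125×0.75 = 5.4844 in². φR_n = 0.90 × 50 × 5.4844 = 246.8 kips.
Tension rupture (net): A_n = (7.3125 − 2×1)×0.75 = 3.9844 in² (U = 1.0, A_e = A_n). φR_n = 0.75 × 65 × 3.9844 = 194.2 kips.
Governing: min(146.1, 403.1, 246.8, 194.2) = 146.1 kips → bolt shear.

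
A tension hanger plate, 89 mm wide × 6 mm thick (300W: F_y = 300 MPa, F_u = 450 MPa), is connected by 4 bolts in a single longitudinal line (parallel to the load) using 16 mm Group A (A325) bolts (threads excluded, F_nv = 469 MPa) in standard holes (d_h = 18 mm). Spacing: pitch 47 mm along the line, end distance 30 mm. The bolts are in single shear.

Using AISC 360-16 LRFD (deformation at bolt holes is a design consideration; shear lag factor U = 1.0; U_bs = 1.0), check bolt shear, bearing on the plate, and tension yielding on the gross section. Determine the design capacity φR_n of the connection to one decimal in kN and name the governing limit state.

Bolt shear: A_b = π(16)²/4 = 201.06 mm². φR_n = 0.75 × 469 × 201.06 × 4 × 1 = 282.9 kN.
Bearing (6 mm plate, F_u = 450 MPa): end bolts L_c = 30 − 18/2 = 21, R_n = min(1.2×21×6×450, 2.4×16×6×450) = 68.04 kN/bolt; interior L_c = 47 − 18 = 29, R_n = 93.96 kN/bolt. φR_n = 0.75 × (1×68.04 + 3×93.96) = 262.4 kN.
Tension yield (gross): A_g = 89×6 = 534 mm². φR_n = 0.90 × 300 × 534 = 144.2 kN.
Governing: min(282.9, 262.4, 144.2) = 144.2 kN → gross-section yield.

144.2 kN (gross-section yield governs)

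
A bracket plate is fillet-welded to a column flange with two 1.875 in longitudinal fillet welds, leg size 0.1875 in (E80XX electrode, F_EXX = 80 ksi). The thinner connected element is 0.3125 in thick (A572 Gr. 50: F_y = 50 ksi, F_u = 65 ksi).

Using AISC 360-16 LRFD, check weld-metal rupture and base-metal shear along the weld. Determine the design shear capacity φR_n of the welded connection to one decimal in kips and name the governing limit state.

17.9 kips (weld metal governs)

Weld metal: throat = 0.707×0.1875 = 0.13256 in, L = 2×1.875 = 3.75 in. φR_n = 0.75 × 0.6 × 80 × 0.13256 × 3.75 = 17.9 kips.
Base metal shear (0.3125 in plate): yield φR_n = 1.0×0.6×50×0.3125×3.75 = 35.2 kips; rupture φR_n = 0.75×0.6×65×0.3125×3.75 = 34.3 kips; take 34.3 kips (rupture).
Governing: min(17.9, 34.3) = 17.9 kips → weld metal.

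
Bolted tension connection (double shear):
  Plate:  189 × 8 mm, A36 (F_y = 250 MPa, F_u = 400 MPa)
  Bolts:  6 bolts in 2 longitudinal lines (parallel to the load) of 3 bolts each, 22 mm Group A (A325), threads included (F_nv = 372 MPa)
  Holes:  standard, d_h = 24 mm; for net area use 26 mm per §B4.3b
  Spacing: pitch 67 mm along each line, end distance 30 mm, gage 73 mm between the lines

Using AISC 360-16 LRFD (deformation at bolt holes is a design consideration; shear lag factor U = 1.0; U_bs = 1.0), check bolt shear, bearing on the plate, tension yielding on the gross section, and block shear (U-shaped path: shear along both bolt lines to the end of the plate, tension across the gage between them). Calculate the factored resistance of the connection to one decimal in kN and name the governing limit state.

340.2 kN (gross-section yield governs)

Bolt shear: A_b = π(22)²/4 = 380.13 mm². φR_n = 0.75 × 372 × 380.13 × 6 × 2 = 1272.7 kN.
Bearing (8 mm plate, F_u = 400 MPa): end bolts L_c = 30 − 24/2 = 18, R_n = min(1.2×18×8×400, 2.4×22×8×400) = 69.12 kN/bolt; interior L_c = 67 − 24 = 43, R_n = 165.12 kN/bolt. φR_n = 0.75 × (2×69.12 + 4×165.12) = 599.0 kN.
Tension yield (gross): A_g = 189×8 = 1512 mm². φR_n = 0.90 × 250 × 1512 = 340.2 kN.
Block shear: shear path 2×[30+2×67] = 2×164 mm, A_gv = 2624, A_nv = 2×(164 − 2.5×26)×8 = 1584 mm²; tension across gage: (73 − 1×26)×8 = 376 mm². R_n = min(0.6×400×1584, 0.6×250×2624) + 1.0×400×376 = min(380.16, 393.6) + 150.4 = 530.56 kN. φR_n = 0.75 × 530.56 = 397.9 kN.
Governing: min(1272.7, 599.0, 340.2, 397.9) = 340.2 kN → gross-section yield.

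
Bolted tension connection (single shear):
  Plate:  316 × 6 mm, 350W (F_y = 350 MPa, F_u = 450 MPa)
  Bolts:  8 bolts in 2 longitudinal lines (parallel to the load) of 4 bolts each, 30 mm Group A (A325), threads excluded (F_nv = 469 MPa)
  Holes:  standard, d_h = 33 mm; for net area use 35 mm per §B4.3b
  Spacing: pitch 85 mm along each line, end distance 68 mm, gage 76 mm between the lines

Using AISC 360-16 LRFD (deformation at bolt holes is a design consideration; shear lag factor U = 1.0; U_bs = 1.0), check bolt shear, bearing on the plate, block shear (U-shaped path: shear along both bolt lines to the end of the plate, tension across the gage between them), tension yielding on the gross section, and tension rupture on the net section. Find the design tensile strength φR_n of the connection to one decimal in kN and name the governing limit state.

498.2 kN (net-section rupture governs)

Bolt shear: A_b = π(30)²/4 = 706.86 mm². φR_n = 0.75 × 469 × 706.86 × 8 × 1 = 1989.1 kN.
Bearing (6 mm plate, F_u = 450 MPa): end bolts L_c = 68 − 33/2 = 51.5, R_n = min(1.2×51.5×6×450, 2.4×30×6×450) = 166.86 kN/bolt; interior L_c = 85 − 33 = 52, R_n = 168.48 kN/bolt. φR_n = 0.75 × (2×166.86 + 6×168.48) = 1008.5 kN.
Block shear: shear path 2×[68+3×85] = 2×323 mm, A_gv = 3876, A_nv = 2×(323 − 3.5×35)×6 = 2406 mm²; tension across gage: (76 − 1×35)×6 = 246 mm². R_n = min(0.6×450×2406, 0.6×350×3876) + 1.0×450×246 = min(649.62, 813.96) + 110.7 = 760.32 kN. φR_n = 0.75 × 760.32 = 570.2 kN.
Tension yield (gross): A_g = 316×6 = 1896 mm². φR_n = 0.90 × 350 × 1896 = 597.2 kN.
Tension rupture (net): A_n = (316 − 2×35)×6 = 1476 mm² (U = 1.0, A_e = A_n). φR_n = 0.75 × 450 × 1476 = 498.2 kN.
Governing: min(1989.1, 1008.5, 570.2, 597.2, 498.2) = 498.2 kN → net-section rupture.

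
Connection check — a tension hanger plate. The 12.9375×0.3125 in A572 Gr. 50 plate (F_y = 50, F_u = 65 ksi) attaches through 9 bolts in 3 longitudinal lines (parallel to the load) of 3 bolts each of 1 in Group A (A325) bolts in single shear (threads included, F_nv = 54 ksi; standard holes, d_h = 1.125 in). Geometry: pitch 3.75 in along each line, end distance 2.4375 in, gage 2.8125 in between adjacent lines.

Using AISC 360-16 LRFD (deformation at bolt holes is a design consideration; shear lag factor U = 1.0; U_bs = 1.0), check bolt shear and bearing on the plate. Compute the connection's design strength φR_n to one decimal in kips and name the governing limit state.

Bolt shear: A_b = π(1)²/4 = 0.7854 in². φR_n = 0.75 × 54 × 0.7854 × 9 × 1 = 286.3 kips.
Bearing (0.3125 in plate, F_u = 65 ksi): end bolts L_c = 2.4375 − 1.125/2 = 1.875, R_n = min(1.2×1.875×0.3125×65, 2.4×1×0.3125×65) = 45.703 kips/bolt; interior L_c = 3.75 − 1.125 = 2.625, R_n = 48.75 kips/bolt. φR_n = 0.75 × (3×45.703 + 6×48.75) = 322.2 kips.
Governing: min(286.3, 322.2) = 286.3 kips → bolt shear.

286.3 kips (bolt shear governs)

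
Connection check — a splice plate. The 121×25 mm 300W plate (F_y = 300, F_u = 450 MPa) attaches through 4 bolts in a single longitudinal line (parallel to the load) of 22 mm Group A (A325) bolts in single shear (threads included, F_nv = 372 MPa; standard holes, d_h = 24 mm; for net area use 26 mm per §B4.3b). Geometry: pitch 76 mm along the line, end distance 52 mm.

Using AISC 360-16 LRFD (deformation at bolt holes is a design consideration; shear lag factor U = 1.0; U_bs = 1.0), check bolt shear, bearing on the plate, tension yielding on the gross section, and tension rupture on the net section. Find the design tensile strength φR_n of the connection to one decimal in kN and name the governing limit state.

424.2 kN (bolt shear governs)

Bolt shear: A_b = π(22)²/4 = 380.13 mm². φR_n = 0.75 × 372 × 380.13 × 4 × 1 = 424.2 kN.
Bearing (25 mm plate, F_u = 450 MPa): end bolts L_c = 52 − 24/2 = 40, R_n = min(1.2×40×25×450, 2.4×22×25×450) = 540 kN/bolt; interior L_c = 76 − 24 = 52, R_n = 594 kN/bolt. φR_n = 0.75 × (1×540 + 3×594) = 1741.5 kN.
Tension yield (gross): A_g = 121×25 = 3025 mm². φR_n = 0.90 × 300 × 3025 = 816.8 kN.
Tension rupture (net): A_n = (121 − 1×26)×25 = 2375 mm² (U = 1.0, A_e = A_n). φR_n = 0.75 × 450 × 2375 = 801.6 kN.
Governing: min(424.2, 1741.5, 816.8, 801.6) = 424.2 kN → bolt shear.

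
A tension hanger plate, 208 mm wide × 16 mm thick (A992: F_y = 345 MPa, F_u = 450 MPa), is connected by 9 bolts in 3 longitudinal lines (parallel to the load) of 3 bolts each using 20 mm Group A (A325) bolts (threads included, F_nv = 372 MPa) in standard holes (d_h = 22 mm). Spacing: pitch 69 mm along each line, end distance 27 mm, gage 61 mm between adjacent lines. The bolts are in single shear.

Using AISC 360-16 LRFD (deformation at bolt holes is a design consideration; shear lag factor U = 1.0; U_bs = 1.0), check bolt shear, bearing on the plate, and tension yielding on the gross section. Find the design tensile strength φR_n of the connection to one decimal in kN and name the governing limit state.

Bolt shear: A_b = π(20)²/4 = 314.16 mm². φR_n = 0.75 × 372 × 314.16 × 9 × 1 = 788.9 kN.
Bearing (16 mm plate, F_u = 450 MPa): end bolts L_c = 27 − 22/2 = 16, R_n = min(1.2×16×16×450, 2.4×20×16×450) = 138.24 kN/bolt; interior L_c = 69 − 22 = 47, R_n = 345.6 kN/bolt. φR_n = 0.75 × (3×138.24 + 6×345.6) = 1866.2 kN.
Tension yield (gross): A_g = 208×16 = 3328 mm². φR_n = 0.90 × 345 × 3328 = 1033.3 kN.
Governing: min(788.9, 1866.2, 1033.3) = 788.9 kN → bolt shear.

788.9 kN (bolt shear governs)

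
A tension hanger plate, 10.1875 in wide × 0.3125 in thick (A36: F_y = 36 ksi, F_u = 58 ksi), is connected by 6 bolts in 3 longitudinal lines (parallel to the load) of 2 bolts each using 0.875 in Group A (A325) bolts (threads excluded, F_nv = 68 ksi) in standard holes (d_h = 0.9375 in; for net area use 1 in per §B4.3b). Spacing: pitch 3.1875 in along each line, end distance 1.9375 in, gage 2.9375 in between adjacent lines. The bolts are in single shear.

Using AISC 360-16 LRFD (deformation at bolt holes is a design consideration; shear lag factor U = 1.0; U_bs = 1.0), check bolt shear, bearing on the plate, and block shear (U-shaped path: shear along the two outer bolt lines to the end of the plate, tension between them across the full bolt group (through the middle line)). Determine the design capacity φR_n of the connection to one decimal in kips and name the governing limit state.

104.6 kips (block shear governs)

Bolt shear: A_b = π(0.875)²/4 = 0.60132 in². φR_n = 0.75 × 68 × 0.60132 × 6 × 1 = 184.0 kips.
Bearing (0.3125 in plate, F_u = 58 ksi): end bolts L_c = 1.9375 − 0.9375/2 = 1.46875, R_n = min(1.2×1.46875×0.3125×58, 2.4×0.875×0.3125×58) = 31.945 kips/bolt; interior L_c = 3.1875 − 0.9375 = 2.25, R_n = 38.063 kips/bolt. φR_n = 0.75 × (3×31.945 + 3×38.063) = 157.5 kips.
Block shear: shear path 2×[1.9375+1×3.1875] = 2×5.125 in, A_gv = 3.2031, A_nv = 2×(5.125 − 1.5×1)×0.3125 = 2.2656 in²; tension across gage: (5.875 − 2×1)×0.3125 = 1.2109 in². R_n = min(0.6×58×2.2656, 0.6×36×3.2031) + 1.0×58×1.2109 = min(78.843, 69.187) + 70.232 = 139.42 kips. φR_n = 0.75 × 139.42 = 104.6 kips.
Governing: min(184.0, 157.5, 104.6) = 104.6 kips → block shear.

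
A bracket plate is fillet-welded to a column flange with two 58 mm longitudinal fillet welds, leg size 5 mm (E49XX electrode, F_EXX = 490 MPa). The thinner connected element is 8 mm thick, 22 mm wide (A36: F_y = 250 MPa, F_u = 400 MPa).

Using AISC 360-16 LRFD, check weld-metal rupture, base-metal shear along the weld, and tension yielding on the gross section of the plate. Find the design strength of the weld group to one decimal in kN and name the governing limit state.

39.6 kN (gross-section yield governs)

Weld metal: throat = 0.707×5 = 3.535 mm, L = 2×58 = 116 mm. φR_n = 0.75 × 0.6 × 490 × 3.535 × 116 = 90.4 kN.
Base metal shear (8 mm plate): yield φR_n = 1.0×0.6×250×8×116 = 139.2 kN; rupture φR_n = 0.75×0.6×400×8×116 = 167.0 kN; take 139.2 kN (yield).
Tension yield (gross): A_g = 22×8 = 176 mm². φR_n = 0.90 × 250 × 176 = 39.6 kN.
Governing: min(90.4, 139.2, 39.6) = 39.6 kN → gross-section yield.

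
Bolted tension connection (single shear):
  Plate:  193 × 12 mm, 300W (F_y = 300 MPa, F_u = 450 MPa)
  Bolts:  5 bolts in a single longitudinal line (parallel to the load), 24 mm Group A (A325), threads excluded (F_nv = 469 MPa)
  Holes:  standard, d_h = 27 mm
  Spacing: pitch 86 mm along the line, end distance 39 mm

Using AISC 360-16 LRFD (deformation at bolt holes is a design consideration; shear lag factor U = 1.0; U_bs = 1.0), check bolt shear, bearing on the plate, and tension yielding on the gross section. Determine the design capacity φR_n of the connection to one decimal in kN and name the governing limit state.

625.3 kN (gross-section yield governs)

Bolt shear: A_b = π(24)²/4 = 452.39 mm². φR_n = 0.75 × 469 × 452.39 × 5 × 1 = 795.6 kN.
Bearing (12 mm plate, F_u = 450 MPa): end bolts L_c = 39 − 27/2 = 25.5, R_n = min(1.2×25.5×12×450, 2.4×24×12×450) = 165.24 kN/bolt; interior L_c = 86 − 27 = 59, R_n = 311.04 kN/bolt. φR_n = 0.75 × (1×165.24 + 4×311.04) = 1057.1 kN.
Tension yield (gross): A_g = 193×12 = 2316 mm². φR_n = 0.90 × 300 × 2316 = 625.3 kN.
Governing: min(795.6, 1057.1, 625.3) = 625.3 kN → gross-section yield.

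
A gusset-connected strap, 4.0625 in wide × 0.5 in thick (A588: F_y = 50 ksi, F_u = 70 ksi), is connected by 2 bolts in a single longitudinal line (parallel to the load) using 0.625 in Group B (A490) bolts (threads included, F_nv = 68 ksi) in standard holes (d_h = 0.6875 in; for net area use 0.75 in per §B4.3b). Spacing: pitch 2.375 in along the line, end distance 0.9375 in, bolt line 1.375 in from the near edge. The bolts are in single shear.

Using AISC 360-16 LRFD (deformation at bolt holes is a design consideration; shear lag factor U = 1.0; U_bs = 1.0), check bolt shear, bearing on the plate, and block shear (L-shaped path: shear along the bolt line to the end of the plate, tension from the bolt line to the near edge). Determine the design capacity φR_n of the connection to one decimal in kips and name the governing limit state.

Bolt shear: A_b = π(0.625)²/4 = 0.3068 in². φR_n = 0.75 × 68 × 0.3068 × 2 × 1 = 31.3 kips.
Bearing (0.5 in plate, F_u = 70 ksi): end bolts L_c = 0.9375 − 0.6875/2 = 0.59375, R_n = min(1.2×0.59375×0.5×70, 2.4×0.625×0.5×70) = 24.938 kips/bolt; interior L_c = 2.375 − 0.6875 = 1.6875, R_n = 52.5 kips/bolt. φR_n = 0.75 × (1×24.938 + 1×52.5) = 58.1 kips.
Block shear: shear path 1×[0.9375+1×2.375] = 1×3.3125 in, A_gv = 1.6563, A_nv = 1×(3.3125 − 1.5×0.75)×0.5 = 1.0938 in²; tension to near edge: (1.375 − 0.5×0.75)×0.5 = 0.5 in². R_n = min(0.6×70×1.0938, 0.6×50×1.6563) + 1.0×70×0.5 = min(45.94, 49.689) + 35 = 80.94 kips. φR_n = 0.75 × 80.94 = 60.7 kips.
Governing: min(31.3, 58.1, 60.7) = 31.3 kips → bolt shear.

31.3 kips (bolt shear governs)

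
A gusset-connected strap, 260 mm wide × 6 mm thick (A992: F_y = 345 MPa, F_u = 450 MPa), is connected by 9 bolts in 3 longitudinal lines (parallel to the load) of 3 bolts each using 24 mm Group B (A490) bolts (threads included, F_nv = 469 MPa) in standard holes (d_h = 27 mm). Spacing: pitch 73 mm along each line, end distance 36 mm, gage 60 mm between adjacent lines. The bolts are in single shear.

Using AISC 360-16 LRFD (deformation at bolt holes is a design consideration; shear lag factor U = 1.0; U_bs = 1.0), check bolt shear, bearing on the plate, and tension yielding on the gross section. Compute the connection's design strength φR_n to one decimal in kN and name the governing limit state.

Bolt shear: A_b = π(24)²/4 = 452.39 mm². φR_n = 0.75 × 469 × 452.39 × 9 × 1 = 1432.2 kN.
Bearing (6 mm plate, F_u = 450 MPa): end bolts L_c = 36 − 27/2 = 22.5, R_n = min(1.2×22.5×6×450, 2.4×24×6×450) = 72.9 kN/bolt; interior L_c = 73 − 27 = 46, R_n = 149.04 kN/bolt. φR_n = 0.75 × (3×72.9 + 6×149.04) = 834.7 kN.
Tension yield (gross): A_g = 260×6 = 1560 mm². φR_n = 0.90 × 345 × 1560 = 484.4 kN.
Governing: min(1432.2, 834.7, 484.4) = 484.4 kN → gross-section yield.

484.4 kN (gross-section yield governs)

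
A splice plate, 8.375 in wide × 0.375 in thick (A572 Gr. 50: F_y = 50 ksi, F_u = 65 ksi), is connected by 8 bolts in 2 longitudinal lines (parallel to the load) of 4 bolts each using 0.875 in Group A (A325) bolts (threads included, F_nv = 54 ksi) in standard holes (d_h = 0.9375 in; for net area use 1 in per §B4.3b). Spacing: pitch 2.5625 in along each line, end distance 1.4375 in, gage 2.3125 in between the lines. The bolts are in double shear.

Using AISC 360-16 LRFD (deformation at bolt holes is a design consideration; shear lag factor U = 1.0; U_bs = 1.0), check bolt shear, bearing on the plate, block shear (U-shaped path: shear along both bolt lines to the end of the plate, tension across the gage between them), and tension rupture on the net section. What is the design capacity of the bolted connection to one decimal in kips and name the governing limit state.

116.5 kips (net-section rupture governs)

Bolt shear: A_b = π(0.875)²/4 = 0.60132 in². φR_n = 0.75 × 54 × 0.60132 × 8 × 2 = 389.7 kips.
Bearing (0.375 in plate, F_u = 65 ksi): end bolts L_c = 1.4375 − 0.9375/2 = 0.96875, R_n = min(1.2×0.96875×0.375×65, 2.4×0.875×0.375×65) = 28.336 kips/bolt; interior L_c = 2.5625 − 0.9375 = 1.625, R_n = 47.531 kips/bolt. φR_n = 0.75 × (2×28.336 + 6×47.531) = 256.4 kips.
Block shear: shear path 2×[1.4375+3×2.5625] = 2×9.125 in, A_gv = 6.8438, A_nv = 2×(9.125 − 3.5×1)×0.375 = 4.2188 in²; tension across gage: (2.3125 − 1×1)×0.375 = 0.49219 in². R_n = min(0.6×65×4.2188, 0.6×50×6.8438) + 1.0×65×0.49219 = min(164.53, 205.31) + 31.992 = 196.52 kips. φR_n = 0.75 × 196.52 = 147.4 kips.
Tension rupture (net): A_n = (8.375 − 2×1)×0.375 = 2.3906 in² (U = 1.0, A_e = A_n). φR_n = 0.75 × 65 × 2.3906 = 116.5 kips.
Governing: min(389.7, 256.4, 147.4, 116.5) = 116.5 kips → net-section rupture.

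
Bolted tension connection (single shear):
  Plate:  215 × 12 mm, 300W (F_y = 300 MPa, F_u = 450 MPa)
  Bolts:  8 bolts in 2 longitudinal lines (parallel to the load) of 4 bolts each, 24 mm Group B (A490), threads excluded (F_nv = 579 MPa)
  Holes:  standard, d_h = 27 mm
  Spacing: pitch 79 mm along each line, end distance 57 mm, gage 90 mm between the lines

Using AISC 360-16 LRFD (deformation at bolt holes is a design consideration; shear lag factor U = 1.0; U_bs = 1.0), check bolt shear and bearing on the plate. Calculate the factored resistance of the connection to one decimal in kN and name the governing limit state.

Bolt shear: A_b = π(24)²/4 = 452.39 mm². φR_n = 0.75 × 579 × 452.39 × 8 × 1 = 1571.6 kN.
Bearing (12 mm plate, F_u = 450 MPa): end bolts L_c = 57 − 27/2 = 43.5, R_n = min(1.2×43.5×12×450, 2.4×24×12×450) = 281.88 kN/bolt; interior L_c = 79 − 27 = 52, R_n = 311.04 kN/bolt. φR_n = 0.75 × (2×281.88 + 6×311.04) = 1822.5 kN.
Governing: min(1571.6, 1822.5) = 1571.6 kN → bolt shear.

1571.6 kN (bolt shear governs)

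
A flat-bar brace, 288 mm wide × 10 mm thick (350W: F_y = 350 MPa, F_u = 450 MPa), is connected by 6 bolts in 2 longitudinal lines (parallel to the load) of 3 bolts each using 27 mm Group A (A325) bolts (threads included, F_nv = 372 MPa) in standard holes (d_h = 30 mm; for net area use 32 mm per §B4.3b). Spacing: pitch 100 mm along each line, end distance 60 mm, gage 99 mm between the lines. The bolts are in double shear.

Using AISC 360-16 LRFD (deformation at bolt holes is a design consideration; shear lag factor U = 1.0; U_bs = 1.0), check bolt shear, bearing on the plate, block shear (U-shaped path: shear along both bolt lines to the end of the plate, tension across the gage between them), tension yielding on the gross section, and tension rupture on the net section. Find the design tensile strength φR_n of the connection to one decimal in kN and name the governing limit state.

756.0 kN (net-section rupture governs)

Bolt shear: A_b = π(27)²/4 = 572.56 mm². φR_n = 0.75 × 372 × 572.56 × 6 × 2 = 1916.9 kN.
Bearing (10 mm plate, F_u = 450 MPa): end bolts L_c = 60 − 30/2 = 45, R_n = min(1.2×45×10×450, 2.4×27×10×450) = 243 kN/bolt; interior L_c = 100 − 30 = 70, R_n = 291.6 kN/bolt. φR_n = 0.75 × (2×243 + 4×291.6) = 1239.3 kN.
Block shear: shear path 2×[60+2×100] = 2×260 mm, A_gv = 5200, A_nv = 2×(260 − 2.5×32)×10 = 3600 mm²; tension across gage: (99 − 1×32)×10 = 670 mm². R_n = min(0.6×450×3600, 0.6×350×5200) + 1.0×450×670 = min(972, 1092) + 301.5 = 1273.5 kN. φR_n = 0.75 × 1273.5 = 955.1 kN.
Tension yield (gross): A_g = 288×10 = 2880 mm². φR_n = 0.90 × 350 × 2880 = 907.2 kN.
Tension rupture (net): A_n = (288 − 2×32)×10 = 2240 mm² (U = 1.0, A_e = A_n). φR_n = 0.75 × 450 × 2240 = 756.0 kN.
Governing: min(1916.9, 1239.3, 955.1, 907.2, 756.0) = 756.0 kN → net-section rupture.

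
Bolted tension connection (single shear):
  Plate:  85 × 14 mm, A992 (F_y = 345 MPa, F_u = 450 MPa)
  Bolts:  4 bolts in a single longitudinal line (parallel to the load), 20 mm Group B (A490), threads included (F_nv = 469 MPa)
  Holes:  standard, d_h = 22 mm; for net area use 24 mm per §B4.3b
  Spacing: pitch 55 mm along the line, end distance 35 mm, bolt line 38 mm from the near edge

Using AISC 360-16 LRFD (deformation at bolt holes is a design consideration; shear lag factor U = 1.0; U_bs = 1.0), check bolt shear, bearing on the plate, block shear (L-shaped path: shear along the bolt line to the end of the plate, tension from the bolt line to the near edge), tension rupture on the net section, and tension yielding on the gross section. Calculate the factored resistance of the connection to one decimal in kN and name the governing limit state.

288.2 kN (net-section rupture governs)

Bolt shear: A_b = π(20)²/4 = 314.16 mm². φR_n = 0.75 × 469 × 314.16 × 4 × 1 = 442.0 kN.
Bearing (14 mm plate, F_u = 450 MPa): end bolts L_c = 35 − 22/2 = 24, R_n = min(1.2×24×14×450, 2.4×20×14×450) = 181.44 kN/bolt; interior L_c = 55 − 22 = 33, R_n = 249.48 kN/bolt. φR_n = 0.75 × (1×181.44 + 3×249.48) = 697.4 kN.
Block shear: shear path 1×[35+3×55] = 1×200 mm, A_gv = 2800, A_nv = 1×(200 − 3.5×24)×14 = 1624 mm²; tension to near edge: (38 − 0.5×24)×14 = 364 mm². R_n = min(0.6×450×1624, 0.6×345×2800) + 1.0×450×364 = min(438.48, 579.6) + 163.8 = 602.28 kN. φR_n = 0.75 × 602.28 = 451.7 kN.
Tension rupture (net): A_n = (85 − 1×24)×14 = 854 mm² (U = 1.0, A_e = A_n). φR_n = 0.75 × 450 × 854 = 288.2 kN.
Tension yield (gross): A_g = 85×14 = 1190 mm². φR_n = 0.90 × 345 × 1190 = 369.5 kN.
Governing: min(442.0, 697.4, 451.7, 288.2, 369.5) = 288.2 kN → net-section rupture.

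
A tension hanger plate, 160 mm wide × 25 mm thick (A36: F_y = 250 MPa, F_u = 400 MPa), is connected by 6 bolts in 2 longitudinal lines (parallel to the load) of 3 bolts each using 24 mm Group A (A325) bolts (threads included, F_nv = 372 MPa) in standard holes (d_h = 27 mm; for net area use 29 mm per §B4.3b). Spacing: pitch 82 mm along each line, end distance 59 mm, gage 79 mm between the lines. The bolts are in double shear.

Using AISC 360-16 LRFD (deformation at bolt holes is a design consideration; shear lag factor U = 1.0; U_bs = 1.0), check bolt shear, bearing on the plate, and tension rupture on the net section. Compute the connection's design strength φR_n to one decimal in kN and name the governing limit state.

765.0 kN (net-section rupture governs)

Bolt shear: A_b = π(24)²/4 = 452.39 mm². φR_n = 0.75 × 372 × 452.39 × 6 × 2 = 1514.6 kN.
Bearing (25 mm plate, F_u = 400 MPa): end bolts L_c = 59 − 27/2 = 45.5, R_n = min(1.2×45.5×25×400, 2.4×24×25×400) = 546 kN/bolt; interior L_c = 82 − 27 = 55, R_n = 576 kN/bolt. φR_n = 0.75 × (2×546 + 4×576) = 2547.0 kN.
Tension rupture (net): A_n = (160 − 2×29)×25 = 2550 mm² (U = 1.0, A_e = A_n). φR_n = 0.75 × 400 × 2550 = 765.0 kN.
Governing: min(1514.6, 2547.0, 765.0) = 765.0 kN → net-section rupture.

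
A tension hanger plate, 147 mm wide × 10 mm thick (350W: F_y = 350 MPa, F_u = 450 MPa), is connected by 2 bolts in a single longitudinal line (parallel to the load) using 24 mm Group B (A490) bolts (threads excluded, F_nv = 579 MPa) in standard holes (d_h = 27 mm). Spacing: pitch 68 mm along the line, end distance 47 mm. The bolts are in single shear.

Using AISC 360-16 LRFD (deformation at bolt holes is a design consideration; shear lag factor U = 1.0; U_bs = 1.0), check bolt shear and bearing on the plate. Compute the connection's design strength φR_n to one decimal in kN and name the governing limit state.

301.7 kN (bearing governs)

Bolt shear: A_b = π(24)²/4 = 452.39 mm². φR_n = 0.75 × 579 × 452.39 × 2 × 1 = 392.9 kN.
Bearing (10 mm plate, F_u = 450 MPa): end bolts L_c = 47 − 27/2 = 33.5, R_n = min(1.2×33.5×10×450, 2.4×24×10×450) = 180.9 kN/bolt; interior L_c = 68 − 27 = 41, R_n = 221.4 kN/bolt. φR_n = 0.75 × (1×180.9 + 1×221.4) = 301.7 kN.
Governing: min(392.9, 301.7) = 301.7 kN → bearing.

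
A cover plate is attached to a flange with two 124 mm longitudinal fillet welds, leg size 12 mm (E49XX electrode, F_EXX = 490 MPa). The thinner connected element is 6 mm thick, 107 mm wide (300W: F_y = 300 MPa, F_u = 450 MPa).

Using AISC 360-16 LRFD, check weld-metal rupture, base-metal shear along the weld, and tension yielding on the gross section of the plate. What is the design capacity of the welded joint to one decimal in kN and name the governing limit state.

173.3 kN (gross-section yield governs)

Weld metal: throat = 0.707×12 = 8.484 mm, L = 2×124 = 248 mm. φR_n = 0.75 × 0.6 × 490 × 8.484 × 248 = 463.9 kN.
Base metal shear (6 mm plate): yield φR_n = 1.0×0.6×300×6×248 = 267.8 kN; rupture φR_n = 0.75×0.6×450×6×248 = 301.3 kN; take 267.8 kN (yield).
Tension yield (gross): A_g = 107×6 = 642 mm². φR_n = 0.90 × 300 × 642 = 173.3 kN.
Governing: min(463.9, 267.8, 173.3) = 173.3 kN → gross-section yield.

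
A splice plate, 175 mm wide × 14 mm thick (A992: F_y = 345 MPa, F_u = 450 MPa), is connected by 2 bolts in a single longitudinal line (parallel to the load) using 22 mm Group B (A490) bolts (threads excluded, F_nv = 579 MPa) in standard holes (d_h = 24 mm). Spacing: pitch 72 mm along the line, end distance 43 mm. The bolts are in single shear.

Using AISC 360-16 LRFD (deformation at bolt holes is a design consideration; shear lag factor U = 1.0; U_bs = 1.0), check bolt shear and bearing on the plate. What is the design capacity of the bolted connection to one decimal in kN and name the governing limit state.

Bolt shear: A_b = π(22)²/4 = 380.13 mm². φR_n = 0.75 × 579 × 380.13 × 2 × 1 = 330.1 kN.
Bearing (14 mm plate, F_u = 450 MPa): end bolts L_c = 43 − 24/2 = 31, R_n = min(1.2×31×14×450, 2.4×22×14×450) = 234.36 kN/bolt; interior L_c = 72 − 24 = 48, R_n = 332.64 kN/bolt. φR_n = 0.75 × (1×234.36 + 1×332.64) = 425.3 kN.
Governing: min(330.1, 425.3) = 330.1 kN → bolt shear.

330.1 kN (bolt shear governs)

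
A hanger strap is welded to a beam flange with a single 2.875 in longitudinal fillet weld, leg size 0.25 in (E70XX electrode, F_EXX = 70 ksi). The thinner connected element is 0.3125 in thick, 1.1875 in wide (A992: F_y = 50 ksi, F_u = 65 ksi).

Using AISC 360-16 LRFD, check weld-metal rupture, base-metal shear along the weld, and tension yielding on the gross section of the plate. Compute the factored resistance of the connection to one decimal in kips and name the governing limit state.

16.0 kips (weld metal governs)

Weld metal: throat = 0.707×0.25 = 0.17675 in, L = 2.875 in. φR_n = 0.75 × 0.6 × 70 × 0.17675 × 2.875 = 16.0 kips.
Base metal shear (0.3125 in plate): yield φR_n = 1.0×0.6×50×0.3125×2.875 = 27.0 kips; rupture φR_n = 0.75×0.6×65×0.3125×2.875 = 26.3 kips; take 26.3 kips (rupture).
Tension yield (gross): A_g = 1.1875×0.3125 = 0.37109 in². φR_n = 0.90 × 50 × 0.37109 = 16.7 kips.
Governing: min(16.0, 26.3, 16.7) = 16.0 kips → weld metal.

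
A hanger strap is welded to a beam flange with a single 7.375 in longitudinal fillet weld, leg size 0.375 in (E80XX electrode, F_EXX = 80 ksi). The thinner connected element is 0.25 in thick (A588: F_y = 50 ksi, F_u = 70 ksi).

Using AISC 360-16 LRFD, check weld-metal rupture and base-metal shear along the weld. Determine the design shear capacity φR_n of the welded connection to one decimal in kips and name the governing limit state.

Weld metal: throat = 0.707×0.375 = 0.26513 in, L = 7.375 in. φR_n = 0.75 × 0.6 × 80 × 0.26513 × 7.375 = 70.4 kips.
Base metal shear (0.25 in plate): yield φR_n = 1.0×0.6×50×0.25×7.375 = 55.3 kips; rupture φR_n = 0.75×0.6×70×0.25×7.375 = 58.1 kips; take 55.3 kips (yield).
Governing: min(70.4, 55.3) = 55.3 kips → base-metal shear.

55.3 kips (base-metal shear governs)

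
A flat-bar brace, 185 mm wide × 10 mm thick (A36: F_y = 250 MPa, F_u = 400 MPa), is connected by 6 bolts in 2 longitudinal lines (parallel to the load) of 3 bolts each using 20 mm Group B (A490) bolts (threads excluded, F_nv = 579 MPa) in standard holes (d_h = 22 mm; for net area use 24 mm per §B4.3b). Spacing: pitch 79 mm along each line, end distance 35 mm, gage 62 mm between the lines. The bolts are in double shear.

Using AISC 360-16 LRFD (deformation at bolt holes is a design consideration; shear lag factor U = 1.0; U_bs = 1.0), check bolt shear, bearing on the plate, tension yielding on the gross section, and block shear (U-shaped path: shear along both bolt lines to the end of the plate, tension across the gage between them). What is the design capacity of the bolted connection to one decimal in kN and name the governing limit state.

Bolt shear: A_b = π(20)²/4 = 314.16 mm². φR_n = 0.75 × 579 × 314.16 × 6 × 2 = 1637.1 kN.
Bearing (10 mm plate, F_u = 400 MPa): end bolts L_c = 35 − 22/2 = 24, R_n = min(1.2×24×10×400, 2.4×20×10×400) = 115.2 kN/bolt; interior L_c = 79 − 22 = 57, R_n = 192 kN/bolt. φR_n = 0.75 × (2×115.2 + 4×192) = 748.8 kN.
Tension yield (gross): A_g = 185×10 = 1850 mm². φR_n = 0.90 × 250 × 1850 = 416.3 kN.
Block shear: shear path 2×[35+2×79] = 2×193 mm, A_gv = 3860, A_nv = 2×(193 − 2.5×24)×10 = 2660 mm²; tension across gage: (62 − 1×24)×10 = 380 mm². R_n = min(0.6×400×2660, 0.6×250×3860) + 1.0×400×380 = min(638.4, 579) + 152 = 731 kN. φR_n = 0.75 × 731 = 548.3 kN.
Governing: min(1637.1, 748.8, 416.3, 548.3) = 416.3 kN → gross-section yield.

416.3 kN (gross-section yield governs)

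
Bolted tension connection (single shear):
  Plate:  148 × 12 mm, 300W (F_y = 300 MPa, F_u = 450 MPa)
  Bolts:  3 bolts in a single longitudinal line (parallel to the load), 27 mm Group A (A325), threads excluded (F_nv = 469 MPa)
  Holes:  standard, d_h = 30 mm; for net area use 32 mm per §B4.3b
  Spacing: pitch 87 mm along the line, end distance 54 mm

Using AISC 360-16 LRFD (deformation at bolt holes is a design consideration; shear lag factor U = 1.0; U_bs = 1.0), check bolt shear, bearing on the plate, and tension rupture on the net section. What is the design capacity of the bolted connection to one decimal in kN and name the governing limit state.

469.8 kN (net-section rupture governs)

Bolt shear: A_b = π(27)²/4 = 572.56 mm². φR_n = 0.75 × 469 × 572.56 × 3 × 1 = 604.2 kN.
Bearing (12 mm plate, F_u = 450 MPa): end bolts L_c = 54 − 30/2 = 39, R_n = min(1.2×39×12×450, 2.4×27×12×450) = 252.72 kN/bolt; interior L_c = 87 − 30 = 57, R_n = 349.92 kN/bolt. φR_n = 0.75 × (1×252.72 + 2×349.92) = 714.4 kN.
Tension rupture (net): A_n = (148 − 1×32)×12 = 1392 mm² (U = 1.0, A_e = A_n). φR_n = 0.75 × 450 × 1392 = 469.8 kN.
Governing: min(604.2, 714.4, 469.8) = 469.8 kN → net-section rupture.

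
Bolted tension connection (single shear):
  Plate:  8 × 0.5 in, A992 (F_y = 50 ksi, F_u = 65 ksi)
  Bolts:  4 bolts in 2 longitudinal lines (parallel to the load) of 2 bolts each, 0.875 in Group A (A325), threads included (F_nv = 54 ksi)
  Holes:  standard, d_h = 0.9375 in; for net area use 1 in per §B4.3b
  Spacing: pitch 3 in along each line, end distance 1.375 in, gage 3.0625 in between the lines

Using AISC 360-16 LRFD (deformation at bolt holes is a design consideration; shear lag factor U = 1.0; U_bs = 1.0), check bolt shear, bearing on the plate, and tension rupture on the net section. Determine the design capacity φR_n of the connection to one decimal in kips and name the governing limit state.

Bolt shear: A_b = π(0.875)²/4 = 0.60132 in². φR_n = 0.75 × 54 × 0.60132 × 4 × 1 = 97.4 kips.
Bearing (0.5 in plate, F_u = 65 ksi): end bolts L_c = 1.375 − 0.9375/2 = 0.90625, R_n = min(1.2×0.90625×0.5×65, 2.4×0.875×0.5×65) = 35.344 kips/bolt; interior L_c = 3 − 0.9375 = 2.0625, R_n = 68.25 kips/bolt. φR_n = 0.75 × (2×35.344 + 2×68.25) = 155.4 kips.
Tension rupture (net): A_n = (8 − 2×1)×0.5 = 3 in² (U = 1.0, A_e = A_n). φR_n = 0.75 × 65 × 3 = 146.3 kips.
Governing: min(97.4, 155.4, 146.3) = 97.4 kips → bolt shear.

97.4 kips (bolt shear governs)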